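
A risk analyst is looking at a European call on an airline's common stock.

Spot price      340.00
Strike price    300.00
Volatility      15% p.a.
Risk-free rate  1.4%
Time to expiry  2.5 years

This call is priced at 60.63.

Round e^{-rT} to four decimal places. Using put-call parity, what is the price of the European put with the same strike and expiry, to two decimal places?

10.31

exp(−rT) = exp(−0.014·2.5) = 0.9656
Put-call parity: C − P = S − K·e^(−rT) = 340 − 300·0.9656 = 340 − 289.6800 = 50.3200
P = C − (C − P) = 60.63 − (50.3200) = 10.3100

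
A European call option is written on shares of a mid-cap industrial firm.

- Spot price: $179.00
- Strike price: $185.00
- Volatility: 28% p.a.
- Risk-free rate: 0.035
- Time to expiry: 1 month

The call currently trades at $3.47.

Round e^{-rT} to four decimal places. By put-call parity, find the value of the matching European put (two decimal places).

exp(−rT) = exp(−0.035·0.08333) = 0.9971
Put-call parity: C − P = S − K·e^(−rT) = 179 − 185·0.9971 = 179 − 184.4635 = -5.4635
P = C − (C − P) = 3.47 − (-5.4635) = 8.9335

$8.93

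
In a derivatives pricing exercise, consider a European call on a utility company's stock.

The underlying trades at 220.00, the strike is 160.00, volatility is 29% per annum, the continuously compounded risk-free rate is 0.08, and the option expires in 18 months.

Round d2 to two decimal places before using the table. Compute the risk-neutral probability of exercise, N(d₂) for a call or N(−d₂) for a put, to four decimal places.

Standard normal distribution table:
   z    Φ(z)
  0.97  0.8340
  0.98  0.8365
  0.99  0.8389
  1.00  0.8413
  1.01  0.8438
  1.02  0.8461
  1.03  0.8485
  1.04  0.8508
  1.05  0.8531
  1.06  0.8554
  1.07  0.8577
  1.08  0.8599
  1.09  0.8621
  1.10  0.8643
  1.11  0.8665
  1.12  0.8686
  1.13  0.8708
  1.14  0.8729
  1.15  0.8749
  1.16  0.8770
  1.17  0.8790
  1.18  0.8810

0.8554

T = 1.5;  σ√T = 0.3552
d₁ = [ln(220/160) + (0.08 + 0.29²/2)·1.5] / 0.3552 = [0.3185 + 0.1831] / 0.3552 = 1.4121 ≈ 1.41
d₂ = d₁ − σ√T = 1.4121 − 0.3552 = 1.0569 ≈ 1.06
Pr(exercise) under Q = N(d₂) = 0.8554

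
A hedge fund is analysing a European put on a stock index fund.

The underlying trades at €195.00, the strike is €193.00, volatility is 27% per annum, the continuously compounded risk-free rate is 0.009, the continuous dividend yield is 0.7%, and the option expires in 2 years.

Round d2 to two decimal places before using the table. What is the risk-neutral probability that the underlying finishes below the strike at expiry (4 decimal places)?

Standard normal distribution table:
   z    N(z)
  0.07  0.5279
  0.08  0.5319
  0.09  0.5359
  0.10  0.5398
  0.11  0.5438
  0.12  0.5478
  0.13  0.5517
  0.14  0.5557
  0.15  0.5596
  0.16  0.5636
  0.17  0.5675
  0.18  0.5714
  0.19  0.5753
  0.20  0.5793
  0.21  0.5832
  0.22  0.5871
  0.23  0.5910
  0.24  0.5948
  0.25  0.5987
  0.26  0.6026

σ√T = 0.27 × 1.4142 = 0.3818
d₁ = [ln(195/193) + (0.009 − 0.007 + ½·0.27²)·2] / (σ√T) = (0.0103 + 0.0769) / 0.3818 = 0.2284 ⇒ 0.23
d₂ = 0.2284 − 0.3818 = -0.1534 ⇒ -0.15
Risk-neutral Pr[S_T < K] = N(−d₂) = N(0.15) = 0.5596

0.5596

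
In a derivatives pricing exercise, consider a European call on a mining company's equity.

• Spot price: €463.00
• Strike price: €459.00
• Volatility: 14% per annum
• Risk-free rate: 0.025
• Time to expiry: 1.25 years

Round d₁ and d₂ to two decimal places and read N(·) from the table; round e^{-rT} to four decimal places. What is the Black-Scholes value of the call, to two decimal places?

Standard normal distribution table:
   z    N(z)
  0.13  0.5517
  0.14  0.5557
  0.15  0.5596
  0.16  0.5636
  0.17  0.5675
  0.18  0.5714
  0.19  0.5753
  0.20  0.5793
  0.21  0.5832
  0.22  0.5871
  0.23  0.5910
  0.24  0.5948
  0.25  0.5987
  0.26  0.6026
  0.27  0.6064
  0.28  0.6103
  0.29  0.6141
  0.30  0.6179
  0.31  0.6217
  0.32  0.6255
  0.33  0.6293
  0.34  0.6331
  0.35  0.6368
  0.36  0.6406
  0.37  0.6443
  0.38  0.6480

€37.17

T = 1.25;  σ√T = 0.1565
d₁ = [ln(463/459) + (0.025 + 0.14²/2)·1.25] / 0.1565 = [0.0087 + 0.0435] / 0.1565 = 0.3333 → 0.33
d₂ = d₁ − σ√T = 0.3333 − 0.1565 = 0.1768 → 0.18
exp(−rT) = exp(−0.025·1.25) = 0.9692
N(d₁) = N(0.33) = 0.6293;  N(d₂) = N(0.18) = 0.5714
C = 463·0.6293 − 459·0.9692·0.5714 = 291.3659 − 254.1946 = 37.1713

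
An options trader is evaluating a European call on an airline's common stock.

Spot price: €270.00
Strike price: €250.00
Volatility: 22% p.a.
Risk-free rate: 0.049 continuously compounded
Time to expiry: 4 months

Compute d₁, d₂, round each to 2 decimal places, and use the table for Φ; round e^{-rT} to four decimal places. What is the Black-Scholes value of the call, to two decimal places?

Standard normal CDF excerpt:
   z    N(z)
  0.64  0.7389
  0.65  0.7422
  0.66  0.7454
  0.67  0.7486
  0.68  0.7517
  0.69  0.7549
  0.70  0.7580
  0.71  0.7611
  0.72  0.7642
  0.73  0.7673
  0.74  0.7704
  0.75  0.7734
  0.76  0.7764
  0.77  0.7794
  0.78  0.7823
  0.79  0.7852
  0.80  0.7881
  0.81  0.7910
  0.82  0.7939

€28.67

σ√T = 0.22 × 0.5774 = 0.1270
d₁ = [ln(270/250) + (0.049 + 0.22²/2)·0.3333] / 0.1270 = [0.0770 + 0.0244] / 0.1270 = 0.7980 → 0.80
d₂ = d₁ − σ√T = 0.7980 − 0.1270 = 0.6710 → 0.67
exp(−rT) = exp(−0.049·0.3333) = 0.9838
N(d₁) = N(0.80) = 0.7881;  N(d₂) = N(0.67) = 0.7486
C = 270·0.7881 − 250·0.9838·0.7486 = 212.7870 − 184.1182 = 28.6688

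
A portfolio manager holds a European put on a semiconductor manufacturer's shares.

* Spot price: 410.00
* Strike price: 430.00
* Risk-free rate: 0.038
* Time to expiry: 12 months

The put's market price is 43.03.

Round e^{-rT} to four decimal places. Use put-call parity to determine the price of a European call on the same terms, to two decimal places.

39.07

e^(−rT) = e^(−0.038·1) = 0.9627
Put-call parity: C − P = S − K·e^(−rT) = 410 − 430·0.9627 = 410 − 413.9610 = -3.9610
C = P + (C − P) = 43.03 + (-3.9610) = 39.0690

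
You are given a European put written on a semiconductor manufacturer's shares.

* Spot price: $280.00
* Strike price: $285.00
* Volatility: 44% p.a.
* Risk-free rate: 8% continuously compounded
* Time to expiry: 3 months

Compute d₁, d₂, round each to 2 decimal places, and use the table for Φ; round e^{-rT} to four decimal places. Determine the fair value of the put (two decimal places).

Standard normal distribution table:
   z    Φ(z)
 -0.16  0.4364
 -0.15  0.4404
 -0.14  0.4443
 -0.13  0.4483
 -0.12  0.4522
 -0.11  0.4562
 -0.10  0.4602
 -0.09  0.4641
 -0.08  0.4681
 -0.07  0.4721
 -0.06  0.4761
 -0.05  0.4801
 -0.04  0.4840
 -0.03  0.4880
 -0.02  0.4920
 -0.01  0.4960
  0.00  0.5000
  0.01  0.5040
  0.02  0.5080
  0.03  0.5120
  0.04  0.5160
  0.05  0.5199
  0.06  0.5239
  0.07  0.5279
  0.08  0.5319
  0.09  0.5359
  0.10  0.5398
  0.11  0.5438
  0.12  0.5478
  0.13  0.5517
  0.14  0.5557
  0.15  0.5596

σ√T = 0.44 × 0.5000 = 0.2200
d₁ = [ln(280/285) + (0.08 + ½·0.44²)·0.25] / (σ√T) = (-0.0177 + 0.0442) / 0.2200 = 0.1205 ≈ 0.12
d₂ = 0.1205 − 0.2200 = -0.0995 ≈ -0.10
exp(−rT) = exp(−0.08·0.25) = 0.9802
N(−d₂) = N(0.10) = 0.5398;  N(−d₁) = N(-0.12) = 0.4522
P = 285·0.9802·0.5398 − 280·0.4522 = 150.7969 − 126.6160 = 24.1809

$24.18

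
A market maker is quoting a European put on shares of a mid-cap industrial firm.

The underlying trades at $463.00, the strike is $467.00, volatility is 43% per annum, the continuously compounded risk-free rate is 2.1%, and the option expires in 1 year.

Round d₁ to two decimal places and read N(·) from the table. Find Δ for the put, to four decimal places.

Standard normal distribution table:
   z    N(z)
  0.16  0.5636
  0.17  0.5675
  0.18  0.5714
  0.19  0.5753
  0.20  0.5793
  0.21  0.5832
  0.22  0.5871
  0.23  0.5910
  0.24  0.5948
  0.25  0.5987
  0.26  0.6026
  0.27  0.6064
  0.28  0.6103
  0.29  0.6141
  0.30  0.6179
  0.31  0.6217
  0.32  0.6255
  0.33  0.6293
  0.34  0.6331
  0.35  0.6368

-0.4052

T = 1;  σ√T = 0.4300
d₁ = [ln(463/467) + (0.021 + ½·0.43²)·1] / (σ√T) = (-0.0086 + 0.1134) / 0.4300 = 0.2438 ≈ 0.24
N(d₁) = N(0.24) = 0.5948
Δ_put = N(d₁) − 1 = 0.5948 − 1 = -0.4052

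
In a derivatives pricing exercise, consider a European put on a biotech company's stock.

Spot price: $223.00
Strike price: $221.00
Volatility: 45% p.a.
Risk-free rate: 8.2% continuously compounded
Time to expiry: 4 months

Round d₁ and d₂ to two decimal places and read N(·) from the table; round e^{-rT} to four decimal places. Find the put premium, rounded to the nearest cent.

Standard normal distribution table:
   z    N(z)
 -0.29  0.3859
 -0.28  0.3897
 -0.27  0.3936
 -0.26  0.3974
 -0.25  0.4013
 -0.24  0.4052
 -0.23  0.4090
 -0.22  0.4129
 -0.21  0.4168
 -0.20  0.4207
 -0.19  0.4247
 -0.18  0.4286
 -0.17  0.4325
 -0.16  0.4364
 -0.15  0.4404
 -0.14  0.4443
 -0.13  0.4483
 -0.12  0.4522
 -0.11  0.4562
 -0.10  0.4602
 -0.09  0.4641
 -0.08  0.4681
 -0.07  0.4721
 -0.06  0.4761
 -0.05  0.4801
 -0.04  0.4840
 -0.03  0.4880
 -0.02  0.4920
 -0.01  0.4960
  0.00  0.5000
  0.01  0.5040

σ√T = 0.45 × 0.5774 = 0.2598
d₁ = [ln(223/221) + (0.082 + 0.45²/2)·0.3333] / 0.2598 = [0.0090 + 0.0611] / 0.2598 = 0.2698 which rounds to 0.27
d₂ = d₁ − σ√T = 0.2698 − 0.2598 = 0.0100 which rounds to 0.01
exp(−rT) = exp(−0.082·0.3333) = 0.9730
N(−d₂) = N(-0.01) = 0.4960;  N(−d₁) = N(-0.27) = 0.3936
P = 221·0.9730·0.4960 − 223·0.3936 = 106.6564 − 87.7728 = 18.8836

$18.88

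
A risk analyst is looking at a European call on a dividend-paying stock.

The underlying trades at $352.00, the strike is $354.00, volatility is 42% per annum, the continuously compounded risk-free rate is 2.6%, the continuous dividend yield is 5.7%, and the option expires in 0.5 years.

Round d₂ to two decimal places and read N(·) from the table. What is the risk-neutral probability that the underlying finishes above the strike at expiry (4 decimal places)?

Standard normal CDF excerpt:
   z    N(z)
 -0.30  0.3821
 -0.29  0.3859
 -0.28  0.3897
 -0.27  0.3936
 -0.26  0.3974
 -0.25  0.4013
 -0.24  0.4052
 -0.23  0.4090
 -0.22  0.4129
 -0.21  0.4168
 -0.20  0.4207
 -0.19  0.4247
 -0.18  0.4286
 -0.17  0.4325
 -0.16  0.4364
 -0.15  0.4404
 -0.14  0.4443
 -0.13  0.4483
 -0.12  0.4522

σ√T = 0.42 × 0.7071 = 0.2970
d₁ = [ln(352/354) + (0.026 − 0.057 + ½·0.42²)·0.5] / (σ√T) = (-0.0057 + 0.0286) / 0.2970 = 0.0772 ⇒ 0.08
d₂ = 0.0772 − 0.2970 = -0.2198 ⇒ -0.22
Pr(exercise) under Q = N(d₂) = 0.4129

0.4129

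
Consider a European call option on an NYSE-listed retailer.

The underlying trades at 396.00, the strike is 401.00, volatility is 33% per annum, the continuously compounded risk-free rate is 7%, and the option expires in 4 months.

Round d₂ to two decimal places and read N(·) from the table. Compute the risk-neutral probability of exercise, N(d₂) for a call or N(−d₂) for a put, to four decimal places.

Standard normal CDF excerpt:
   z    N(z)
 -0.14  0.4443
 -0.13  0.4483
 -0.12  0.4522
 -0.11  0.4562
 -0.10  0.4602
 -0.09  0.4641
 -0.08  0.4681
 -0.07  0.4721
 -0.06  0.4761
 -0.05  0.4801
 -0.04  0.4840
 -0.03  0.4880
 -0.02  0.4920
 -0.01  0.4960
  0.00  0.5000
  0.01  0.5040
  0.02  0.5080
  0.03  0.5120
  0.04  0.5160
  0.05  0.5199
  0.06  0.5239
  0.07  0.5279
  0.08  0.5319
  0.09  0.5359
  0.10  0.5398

0.4840

T = 0.3333;  σ√T = 0.1905
d₁ = [ln(396/401) + (0.07 + 0.33²/2)·0.3333] / 0.1905 = [-0.0125 + 0.0415] / 0.1905 = 0.1519 → 0.15
d₂ = d₁ − σ√T = 0.1519 − 0.1905 = -0.0387 → -0.04
Risk-neutral Pr[S_T > K] = N(d₂) = N(-0.04) = 0.4840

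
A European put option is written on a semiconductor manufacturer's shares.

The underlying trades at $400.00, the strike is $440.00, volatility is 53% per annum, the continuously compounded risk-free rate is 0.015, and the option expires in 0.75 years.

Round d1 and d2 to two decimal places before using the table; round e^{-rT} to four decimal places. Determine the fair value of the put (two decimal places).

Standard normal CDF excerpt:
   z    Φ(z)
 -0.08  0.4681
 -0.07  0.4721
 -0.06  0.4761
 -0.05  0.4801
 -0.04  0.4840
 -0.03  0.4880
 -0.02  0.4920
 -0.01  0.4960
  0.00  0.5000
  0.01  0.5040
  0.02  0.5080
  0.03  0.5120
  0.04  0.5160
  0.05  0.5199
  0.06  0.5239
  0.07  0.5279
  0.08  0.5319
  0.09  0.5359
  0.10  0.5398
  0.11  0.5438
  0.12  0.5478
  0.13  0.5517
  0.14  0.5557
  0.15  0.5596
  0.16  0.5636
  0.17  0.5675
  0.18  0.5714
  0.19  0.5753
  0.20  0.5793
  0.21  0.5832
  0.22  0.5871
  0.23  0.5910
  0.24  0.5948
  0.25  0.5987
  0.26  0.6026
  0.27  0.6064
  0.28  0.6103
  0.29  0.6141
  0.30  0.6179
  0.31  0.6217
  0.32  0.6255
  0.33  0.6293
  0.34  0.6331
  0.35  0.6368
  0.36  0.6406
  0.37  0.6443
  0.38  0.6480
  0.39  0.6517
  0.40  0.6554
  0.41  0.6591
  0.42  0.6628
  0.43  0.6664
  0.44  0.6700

σ√T = 0.53 × 0.8660 = 0.4590
ln(S/K) + (r + σ²/2)T = ln(400/440) + (0.015 + 0.53²/2)·0.75 = -0.0953 + 0.1166 = 0.0213
d₁ = 0.0213 / 0.4590 = 0.0464 which rounds to 0.05
d₂ = d₁ − σ√T = 0.0464 − 0.4590 = -0.4126 which rounds to -0.41
e^(−rT) = e^(−0.015·0.75) = 0.9888
P = 440·0.9888·N(0.41) − 400·N(-0.05) = 440·0.9888·0.6591 − 400·0.4801 = 286.7560 − 192.0400 = 94.7160

$94.72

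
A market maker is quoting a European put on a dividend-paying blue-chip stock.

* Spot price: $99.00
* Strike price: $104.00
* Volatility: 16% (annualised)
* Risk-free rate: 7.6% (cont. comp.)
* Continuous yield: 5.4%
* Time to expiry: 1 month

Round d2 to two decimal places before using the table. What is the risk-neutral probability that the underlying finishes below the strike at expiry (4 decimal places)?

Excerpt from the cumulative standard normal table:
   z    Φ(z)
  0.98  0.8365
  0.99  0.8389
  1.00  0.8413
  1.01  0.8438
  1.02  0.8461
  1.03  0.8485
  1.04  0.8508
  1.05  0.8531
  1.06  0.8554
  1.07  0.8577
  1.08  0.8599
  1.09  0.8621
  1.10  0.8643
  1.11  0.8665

σ√T = 0.16 × 0.2887 = 0.0462
ln(S/K) + (r − q + σ²/2)T = ln(99/104) + (0.076 − 0.054 + 0.16²/2)·0.08333 = -0.0493 + 0.0029 = -0.0464
d₁ = -0.0464 / 0.0462 = -1.0040 ⇒ -1.00
d₂ = d₁ − σ√T = -1.0040 − 0.0462 = -1.0502 ⇒ -1.05
Pr(exercise) under Q = N(−d₂) = N(1.05) = 0.8531

0.8531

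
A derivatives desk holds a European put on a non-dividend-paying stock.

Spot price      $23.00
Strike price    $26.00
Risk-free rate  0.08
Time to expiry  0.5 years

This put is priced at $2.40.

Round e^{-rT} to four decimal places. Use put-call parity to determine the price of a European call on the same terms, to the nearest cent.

exp(−rT) = exp(−0.08·0.5) = 0.9608
Put-call parity: C − P = S − K·e^(−rT) = 23 − 26·0.9608 = 23 − 24.9808 = -1.9808
C = P + (C − P) = 2.40 + (-1.9808) = 0.4192

$0.42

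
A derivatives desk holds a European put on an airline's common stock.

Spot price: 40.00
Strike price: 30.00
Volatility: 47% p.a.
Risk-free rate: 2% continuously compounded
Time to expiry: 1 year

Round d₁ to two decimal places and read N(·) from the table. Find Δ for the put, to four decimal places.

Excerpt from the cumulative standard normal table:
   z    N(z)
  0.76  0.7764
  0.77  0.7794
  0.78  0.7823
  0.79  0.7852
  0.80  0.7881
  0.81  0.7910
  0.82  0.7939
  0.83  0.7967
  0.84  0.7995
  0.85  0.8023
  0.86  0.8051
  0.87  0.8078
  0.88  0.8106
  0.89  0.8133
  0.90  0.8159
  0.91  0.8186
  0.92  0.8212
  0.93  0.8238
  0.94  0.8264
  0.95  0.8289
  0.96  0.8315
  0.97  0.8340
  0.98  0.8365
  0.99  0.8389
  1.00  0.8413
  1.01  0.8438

-0.1867

T = 1;  σ√T = 0.4700
ln(S/K) + (r + σ²/2)T = ln(40/30) + (0.02 + 0.47²/2)·1 = 0.2877 + 0.1304 = 0.4181
d₁ = 0.4181 / 0.4700 = 0.8896 → 0.89
N(d₁) = N(0.89) = 0.8133
Δ_put = N(d₁) − 1 = 0.8133 − 1 = -0.1867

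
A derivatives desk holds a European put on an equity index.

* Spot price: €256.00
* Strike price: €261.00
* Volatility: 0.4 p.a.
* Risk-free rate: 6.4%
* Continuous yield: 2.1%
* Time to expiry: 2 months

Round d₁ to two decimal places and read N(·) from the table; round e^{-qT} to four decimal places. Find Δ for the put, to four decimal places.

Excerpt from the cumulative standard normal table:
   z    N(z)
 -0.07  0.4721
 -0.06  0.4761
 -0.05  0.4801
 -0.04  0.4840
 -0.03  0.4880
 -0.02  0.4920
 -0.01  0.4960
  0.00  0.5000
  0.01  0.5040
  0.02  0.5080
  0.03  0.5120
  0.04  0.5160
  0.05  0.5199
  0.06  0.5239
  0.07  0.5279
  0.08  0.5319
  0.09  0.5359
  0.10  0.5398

T = 0.1667;  σ√T = 0.1633
d₁ = [ln(256/261) + (0.064 − 0.021 + ½·0.4²)·0.1667] / (σ√T) = (-0.0193 + 0.0205) / 0.1633 = 0.0071 ⇒ 0.01
N(d₁) = N(0.01) = 0.5040
Δ_put = exp(−qT)·(N(d₁) − 1) = 0.9965·(0.5040 − 1) = -0.4943

-0.4943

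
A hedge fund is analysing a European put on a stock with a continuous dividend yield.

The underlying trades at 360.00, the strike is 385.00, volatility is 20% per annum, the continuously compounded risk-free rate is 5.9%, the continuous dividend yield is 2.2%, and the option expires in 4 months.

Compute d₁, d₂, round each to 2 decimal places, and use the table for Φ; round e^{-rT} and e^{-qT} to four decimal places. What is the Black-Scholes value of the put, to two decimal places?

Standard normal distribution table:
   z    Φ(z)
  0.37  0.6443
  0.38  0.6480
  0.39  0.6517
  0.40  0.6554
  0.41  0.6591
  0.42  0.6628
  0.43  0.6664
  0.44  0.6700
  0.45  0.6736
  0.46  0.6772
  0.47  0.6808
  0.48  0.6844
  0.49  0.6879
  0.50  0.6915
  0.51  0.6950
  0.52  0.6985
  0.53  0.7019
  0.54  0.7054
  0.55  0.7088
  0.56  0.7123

28.10

σ√T = 0.2 × 0.5774 = 0.1155
d₁ = [ln(360/385) + (0.059 − 0.022 + 0.2²/2)·0.3333] / 0.1155 = [-0.0671 + 0.0190] / 0.1155 = -0.4169 ⇒ -0.42
d₂ = d₁ − σ√T = -0.4169 − 0.1155 = -0.5324 ⇒ -0.53
e^(−qT) = e^(−0.022·0.3333) = 0.9927;  e^(−rT) = e^(−0.059·0.3333) = 0.9805
P = 385·0.9805·N(0.53) − 360·0.9927·N(0.42) = 385·0.9805·0.7019 − 360·0.9927·0.6628 = 264.9620 − 236.8662 = 28.0958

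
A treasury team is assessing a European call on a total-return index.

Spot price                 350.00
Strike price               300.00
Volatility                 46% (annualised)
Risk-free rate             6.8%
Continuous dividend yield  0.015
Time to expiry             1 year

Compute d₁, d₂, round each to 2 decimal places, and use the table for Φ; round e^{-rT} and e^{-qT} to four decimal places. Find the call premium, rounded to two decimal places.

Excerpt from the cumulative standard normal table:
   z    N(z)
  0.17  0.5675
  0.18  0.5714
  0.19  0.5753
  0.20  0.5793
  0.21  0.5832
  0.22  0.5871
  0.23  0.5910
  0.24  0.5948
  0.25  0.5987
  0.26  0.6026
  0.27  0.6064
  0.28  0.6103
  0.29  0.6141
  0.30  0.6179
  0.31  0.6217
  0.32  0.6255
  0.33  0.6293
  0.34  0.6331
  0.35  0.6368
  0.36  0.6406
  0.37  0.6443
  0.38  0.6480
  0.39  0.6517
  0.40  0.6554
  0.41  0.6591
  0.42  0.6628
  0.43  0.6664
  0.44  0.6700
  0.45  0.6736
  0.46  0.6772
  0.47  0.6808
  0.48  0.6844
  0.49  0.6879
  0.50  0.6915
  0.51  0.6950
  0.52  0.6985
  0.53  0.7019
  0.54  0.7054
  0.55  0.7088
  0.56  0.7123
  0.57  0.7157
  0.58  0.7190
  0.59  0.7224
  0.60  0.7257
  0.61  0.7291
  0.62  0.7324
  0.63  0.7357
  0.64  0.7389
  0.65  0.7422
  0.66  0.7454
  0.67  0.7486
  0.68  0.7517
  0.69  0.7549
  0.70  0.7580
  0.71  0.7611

94.62

T = 1;  σ√T = 0.4600
d₁ = [ln(350/300) + (0.068 − 0.015 + 0.46²/2)·1] / 0.4600 = [0.1542 + 0.1588] / 0.4600 = 0.6803 which rounds to 0.68
d₂ = d₁ − σ√T = 0.6803 − 0.4600 = 0.2203 which rounds to 0.22
e^(−qT) = e^(−0.015·1) = 0.9851;  e^(−rT) = e^(−0.068·1) = 0.9343
C = 350·0.9851·N(0.68) − 300·0.9343·N(0.22) = 350·0.9851·0.7517 − 300·0.9343·0.5871 = 259.1749 − 164.5583 = 94.6166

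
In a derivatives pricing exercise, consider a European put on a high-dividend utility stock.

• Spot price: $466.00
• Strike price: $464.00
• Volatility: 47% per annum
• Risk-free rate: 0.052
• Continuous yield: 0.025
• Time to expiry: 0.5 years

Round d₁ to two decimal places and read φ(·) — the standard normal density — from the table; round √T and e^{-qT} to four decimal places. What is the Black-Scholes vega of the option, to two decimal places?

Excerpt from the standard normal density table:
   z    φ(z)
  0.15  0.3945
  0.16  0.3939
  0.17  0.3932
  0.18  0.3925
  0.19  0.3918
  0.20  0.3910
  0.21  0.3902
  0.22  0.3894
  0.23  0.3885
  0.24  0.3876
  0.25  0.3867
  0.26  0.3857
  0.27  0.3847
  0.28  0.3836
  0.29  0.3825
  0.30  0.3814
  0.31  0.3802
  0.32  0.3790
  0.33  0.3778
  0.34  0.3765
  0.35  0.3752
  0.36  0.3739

126.72

T = 0.5;  σ√T = 0.3323
ln(S/K) + (r − q + σ²/2)T = ln(466/464) + (0.052 − 0.025 + 0.47²/2)·0.5 = 0.0043 + 0.0687 = 0.0730
d₁ = 0.0730 / 0.3323 = 0.2197 which rounds to 0.22
√T = √0.5 = 0.7071
φ(d₁) = φ(0.22) = 0.3894
exp(−qT) = exp(−0.025·0.5) = 0.9876
vega = S·exp(−qT)·φ(d₁)·√T = 466·0.9876·0.3894·0.7071 = 126.7196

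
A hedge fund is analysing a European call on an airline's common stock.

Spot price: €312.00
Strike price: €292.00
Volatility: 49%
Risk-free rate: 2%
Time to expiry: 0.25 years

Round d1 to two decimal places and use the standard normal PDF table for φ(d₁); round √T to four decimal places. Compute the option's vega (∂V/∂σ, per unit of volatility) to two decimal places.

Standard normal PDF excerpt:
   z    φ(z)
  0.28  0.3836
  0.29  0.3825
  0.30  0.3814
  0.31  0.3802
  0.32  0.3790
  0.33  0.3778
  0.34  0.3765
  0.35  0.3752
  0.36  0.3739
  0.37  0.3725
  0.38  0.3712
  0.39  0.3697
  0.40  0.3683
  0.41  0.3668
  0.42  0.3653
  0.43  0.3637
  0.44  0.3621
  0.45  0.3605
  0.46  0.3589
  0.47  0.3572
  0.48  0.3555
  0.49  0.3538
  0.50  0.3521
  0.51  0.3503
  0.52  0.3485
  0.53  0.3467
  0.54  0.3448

57.22

σ√T = 0.49 × 0.5000 = 0.2450
d₁ = [ln(312/292) + (0.02 + ½·0.49²)·0.25] / (σ√T) = (0.0662 + 0.0350) / 0.2450 = 0.4133 ≈ 0.41
√T = √0.25 = 0.5000
φ(d₁) = φ(0.41) = 0.3668
vega = S·φ(d₁)·√T = 312·0.3668·0.5000 = 57.2208
(Call and put vega coincide under Black-Scholes.)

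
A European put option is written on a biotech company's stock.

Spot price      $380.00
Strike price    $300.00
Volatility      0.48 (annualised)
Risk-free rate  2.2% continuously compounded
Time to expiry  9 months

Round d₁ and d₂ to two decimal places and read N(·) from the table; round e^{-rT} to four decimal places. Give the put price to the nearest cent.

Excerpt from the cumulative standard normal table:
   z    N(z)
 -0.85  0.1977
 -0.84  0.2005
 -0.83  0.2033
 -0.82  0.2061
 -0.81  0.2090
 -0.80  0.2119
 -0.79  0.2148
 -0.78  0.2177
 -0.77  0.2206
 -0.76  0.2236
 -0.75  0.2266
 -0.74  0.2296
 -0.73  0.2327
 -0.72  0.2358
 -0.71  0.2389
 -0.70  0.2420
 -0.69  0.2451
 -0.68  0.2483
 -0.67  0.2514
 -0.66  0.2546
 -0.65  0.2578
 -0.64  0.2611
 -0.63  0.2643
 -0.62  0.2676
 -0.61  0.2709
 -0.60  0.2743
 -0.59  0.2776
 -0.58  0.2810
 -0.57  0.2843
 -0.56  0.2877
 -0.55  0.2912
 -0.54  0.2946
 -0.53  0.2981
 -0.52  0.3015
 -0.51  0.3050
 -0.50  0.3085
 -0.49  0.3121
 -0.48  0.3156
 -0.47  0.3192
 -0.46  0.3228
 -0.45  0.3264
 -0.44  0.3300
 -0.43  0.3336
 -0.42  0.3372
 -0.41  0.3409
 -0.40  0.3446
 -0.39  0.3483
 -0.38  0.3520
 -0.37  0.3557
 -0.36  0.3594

σ√T = 0.48·√0.75 = 0.4157
ln(S/K) + (r + σ²/2)T = ln(380/300) + (0.022 + 0.48²/2)·0.75 = 0.2364 + 0.1029 = 0.3393
d₁ = 0.3393 / 0.4157 = 0.8162 ≈ 0.82
d₂ = d₁ − σ√T = 0.8162 − 0.4157 = 0.4005 ≈ 0.40
e^(−rT) = e^(−0.022·0.75) = 0.9836
N(−d₂) = N(-0.40) = 0.3446;  N(−d₁) = N(-0.82) = 0.2061
P = 300·0.9836·0.3446 − 380·0.2061 = 101.6846 − 78.3180 = 23.3666

$23.37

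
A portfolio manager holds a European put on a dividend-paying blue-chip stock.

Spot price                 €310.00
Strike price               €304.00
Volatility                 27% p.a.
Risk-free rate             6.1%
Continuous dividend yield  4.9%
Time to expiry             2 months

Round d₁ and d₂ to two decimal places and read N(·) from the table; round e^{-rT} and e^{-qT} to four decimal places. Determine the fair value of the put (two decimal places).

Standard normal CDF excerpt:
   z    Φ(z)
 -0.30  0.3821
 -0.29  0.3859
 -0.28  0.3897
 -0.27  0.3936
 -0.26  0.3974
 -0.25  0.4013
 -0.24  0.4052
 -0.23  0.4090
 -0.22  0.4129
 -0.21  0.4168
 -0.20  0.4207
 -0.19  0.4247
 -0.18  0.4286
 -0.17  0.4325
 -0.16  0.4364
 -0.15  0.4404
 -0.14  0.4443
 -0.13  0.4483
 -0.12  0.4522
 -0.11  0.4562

σ√T = 0.27 × 0.4082 = 0.1102
d₁ = [ln(310/304) + (0.061 − 0.049 + 0.27²/2)·0.1667] / 0.1102 = [0.0195 + 0.0081] / 0.1102 = 0.2506 which rounds to 0.25
d₂ = d₁ − σ√T = 0.2506 − 0.1102 = 0.1403 which rounds to 0.14
exp(−qT) = exp(−0.049·0.1667) = 0.9919;  exp(−rT) = exp(−0.061·0.1667) = 0.9899
P = 304·0.9899·N(-0.14) − 310·0.9919·N(-0.25) = 304·0.9899·0.4443 − 310·0.9919·0.4013 = 133.7030 − 123.3953 = 10.3077

€10.31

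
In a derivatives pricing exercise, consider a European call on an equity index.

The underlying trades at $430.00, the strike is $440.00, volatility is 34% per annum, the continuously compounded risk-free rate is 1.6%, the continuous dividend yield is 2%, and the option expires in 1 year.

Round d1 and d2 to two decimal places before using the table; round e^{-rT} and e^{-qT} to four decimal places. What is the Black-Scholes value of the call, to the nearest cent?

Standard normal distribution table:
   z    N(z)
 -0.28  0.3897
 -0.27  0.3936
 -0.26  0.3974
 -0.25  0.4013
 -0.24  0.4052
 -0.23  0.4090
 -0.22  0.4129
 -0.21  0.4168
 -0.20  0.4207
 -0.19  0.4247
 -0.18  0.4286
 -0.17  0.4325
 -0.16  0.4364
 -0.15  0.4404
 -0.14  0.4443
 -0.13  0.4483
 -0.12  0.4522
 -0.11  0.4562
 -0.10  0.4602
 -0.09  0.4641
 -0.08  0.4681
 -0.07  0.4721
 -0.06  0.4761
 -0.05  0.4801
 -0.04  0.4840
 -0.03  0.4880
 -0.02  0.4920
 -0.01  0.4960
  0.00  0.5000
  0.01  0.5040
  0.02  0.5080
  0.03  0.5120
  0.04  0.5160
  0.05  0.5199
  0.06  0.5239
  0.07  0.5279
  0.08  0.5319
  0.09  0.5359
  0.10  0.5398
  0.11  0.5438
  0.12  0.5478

$52.11

T = 1;  σ√T = 0.3400
d₁ = [ln(430/440) + (0.016 − 0.02 + ½·0.34²)·1] / (σ√T) = (-0.0230 + 0.0538) / 0.3400 = 0.0906 which rounds to 0.09
d₂ = 0.0906 − 0.3400 = -0.2494 which rounds to -0.25
exp(−qT) = exp(−0.02·1) = 0.9802;  exp(−rT) = exp(−0.016·1) = 0.9841
N(d₁) = N(0.09) = 0.5359;  N(d₂) = N(-0.25) = 0.4013
C = 430·0.9802·0.5359 − 440·0.9841·0.4013 = 225.8743 − 173.7645 = 52.1098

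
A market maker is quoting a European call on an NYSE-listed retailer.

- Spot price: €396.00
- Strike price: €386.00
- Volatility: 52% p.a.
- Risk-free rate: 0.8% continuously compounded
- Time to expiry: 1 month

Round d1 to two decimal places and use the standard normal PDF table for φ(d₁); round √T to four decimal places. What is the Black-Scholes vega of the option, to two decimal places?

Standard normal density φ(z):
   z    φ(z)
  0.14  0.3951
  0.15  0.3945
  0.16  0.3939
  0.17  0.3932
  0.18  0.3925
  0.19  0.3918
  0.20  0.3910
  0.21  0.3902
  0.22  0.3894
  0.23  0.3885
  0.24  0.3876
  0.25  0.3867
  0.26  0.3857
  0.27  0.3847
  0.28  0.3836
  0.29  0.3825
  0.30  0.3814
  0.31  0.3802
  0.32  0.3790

44.21

σ√T = 0.52·√0.08333 = 0.1501
d₁ = [ln(396/386) + (0.008 + 0.52²/2)·0.08333] / 0.1501 = [0.0256 + 0.0119] / 0.1501 = 0.2499 ⇒ 0.25
√T = √0.08333 = 0.2887
φ(d₁) = φ(0.25) = 0.3867
vega = S·φ(d₁)·√T = 396·0.3867·0.2887 = 44.2096
(The put has the same vega.)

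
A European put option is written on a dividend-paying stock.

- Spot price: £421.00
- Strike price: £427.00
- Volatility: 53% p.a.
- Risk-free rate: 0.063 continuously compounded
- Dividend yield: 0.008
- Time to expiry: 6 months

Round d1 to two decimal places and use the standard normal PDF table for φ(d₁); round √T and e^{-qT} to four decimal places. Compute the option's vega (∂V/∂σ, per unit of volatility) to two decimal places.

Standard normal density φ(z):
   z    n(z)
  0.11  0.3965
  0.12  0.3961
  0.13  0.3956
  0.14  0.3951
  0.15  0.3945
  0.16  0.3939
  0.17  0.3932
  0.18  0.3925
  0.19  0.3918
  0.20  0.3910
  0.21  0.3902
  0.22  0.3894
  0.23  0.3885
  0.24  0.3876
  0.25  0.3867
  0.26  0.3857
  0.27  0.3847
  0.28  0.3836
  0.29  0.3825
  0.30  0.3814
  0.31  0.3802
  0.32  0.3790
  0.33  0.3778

115.46

T = 0.5;  σ√T = 0.3748
ln(S/K) + (r − q + σ²/2)T = ln(421/427) + (0.063 − 0.008 + 0.53²/2)·0.5 = -0.0142 + 0.0977 = 0.0836
d₁ = 0.0836 / 0.3748 = 0.2230 ≈ 0.22
√T = √0.5 = 0.7071
φ(d₁) = φ(0.22) = 0.3894
exp(−qT) = exp(−0.008·0.5) = 0.9960
vega = S·exp(−qT)·φ(d₁)·√T = 421·0.9960·0.3894·0.7071 = 115.4565
(The call has the same vega.)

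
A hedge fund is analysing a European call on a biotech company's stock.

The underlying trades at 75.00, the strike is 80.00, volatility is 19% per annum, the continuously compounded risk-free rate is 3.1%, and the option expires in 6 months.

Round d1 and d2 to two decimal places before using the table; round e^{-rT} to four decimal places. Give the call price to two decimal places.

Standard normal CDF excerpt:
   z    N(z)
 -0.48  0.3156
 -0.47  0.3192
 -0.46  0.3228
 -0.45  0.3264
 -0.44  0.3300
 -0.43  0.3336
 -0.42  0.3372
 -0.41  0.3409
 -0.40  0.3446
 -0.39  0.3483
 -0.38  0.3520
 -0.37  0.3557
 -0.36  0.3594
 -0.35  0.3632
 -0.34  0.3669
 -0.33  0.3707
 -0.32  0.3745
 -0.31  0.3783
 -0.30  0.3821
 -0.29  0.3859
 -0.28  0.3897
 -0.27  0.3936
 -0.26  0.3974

σ√T = 0.19·√0.5 = 0.1344
ln(S/K) + (r + σ²/2)T = ln(75/80) + (0.031 + 0.19²/2)·0.5 = -0.0645 + 0.0245 = -0.0400
d₁ = -0.0400 / 0.1344 = -0.2978 which rounds to -0.30
d₂ = d₁ − σ√T = -0.2978 − 0.1344 = -0.4322 which rounds to -0.43
e^(−rT) = e^(−0.031·0.5) = 0.9846
N(d₁) = N(-0.30) = 0.3821;  N(d₂) = N(-0.43) = 0.3336
C = 75·0.3821 − 80·0.9846·0.3336 = 28.6575 − 26.2770 = 2.3805

2.38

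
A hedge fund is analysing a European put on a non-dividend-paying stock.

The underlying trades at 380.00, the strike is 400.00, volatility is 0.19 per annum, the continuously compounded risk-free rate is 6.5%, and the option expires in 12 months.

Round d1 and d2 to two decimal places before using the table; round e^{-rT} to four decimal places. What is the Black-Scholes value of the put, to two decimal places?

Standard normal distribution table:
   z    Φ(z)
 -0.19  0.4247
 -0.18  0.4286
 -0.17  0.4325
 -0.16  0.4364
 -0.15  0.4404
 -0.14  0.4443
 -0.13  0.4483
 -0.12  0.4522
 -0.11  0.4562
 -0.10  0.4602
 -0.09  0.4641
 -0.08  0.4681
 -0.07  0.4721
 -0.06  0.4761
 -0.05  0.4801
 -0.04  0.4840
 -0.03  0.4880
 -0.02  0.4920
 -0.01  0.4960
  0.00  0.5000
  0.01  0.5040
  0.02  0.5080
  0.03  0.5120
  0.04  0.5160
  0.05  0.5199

26.07

σ√T = 0.19·√1 = 0.1900
d₁ = [ln(380/400) + (0.065 + 0.19²/2)·1] / 0.1900 = [-0.0513 + 0.0830] / 0.1900 = 0.1671 which rounds to 0.17
d₂ = d₁ − σ√T = 0.1671 − 0.1900 = -0.0229 which rounds to -0.02
e^(−rT) = e^(−0.065·1) = 0.9371
P = 400·0.9371·N(0.02) − 380·N(-0.17) = 400·0.9371·0.5080 − 380·0.4325 = 190.4187 − 164.3500 = 26.0687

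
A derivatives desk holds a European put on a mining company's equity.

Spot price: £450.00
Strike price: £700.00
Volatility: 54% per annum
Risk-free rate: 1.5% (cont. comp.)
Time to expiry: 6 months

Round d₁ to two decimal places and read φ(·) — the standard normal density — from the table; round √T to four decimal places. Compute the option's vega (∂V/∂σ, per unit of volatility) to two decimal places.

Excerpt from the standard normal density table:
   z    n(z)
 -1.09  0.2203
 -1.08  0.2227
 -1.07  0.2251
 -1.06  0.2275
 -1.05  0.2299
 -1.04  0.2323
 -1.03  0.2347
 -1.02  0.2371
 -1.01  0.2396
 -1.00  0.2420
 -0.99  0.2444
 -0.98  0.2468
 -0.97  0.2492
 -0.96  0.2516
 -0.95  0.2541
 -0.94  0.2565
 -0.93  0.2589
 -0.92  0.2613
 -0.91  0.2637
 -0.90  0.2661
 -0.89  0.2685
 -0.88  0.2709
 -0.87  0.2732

σ√T = 0.54 × 0.7071 = 0.3818
d₁ = [ln(450/700) + (0.015 + 0.54²/2)·0.5] / 0.3818 = [-0.4418 + 0.0804] / 0.3818 = -0.9466 ≈ -0.95
√T = √0.5 = 0.7071
φ(d₁) = φ(-0.95) = 0.2541
vega = S·φ(d₁)·√T = 450·0.2541·0.7071 = 80.8533
(Vega is the same for a European call and put with the same parameters.)

80.85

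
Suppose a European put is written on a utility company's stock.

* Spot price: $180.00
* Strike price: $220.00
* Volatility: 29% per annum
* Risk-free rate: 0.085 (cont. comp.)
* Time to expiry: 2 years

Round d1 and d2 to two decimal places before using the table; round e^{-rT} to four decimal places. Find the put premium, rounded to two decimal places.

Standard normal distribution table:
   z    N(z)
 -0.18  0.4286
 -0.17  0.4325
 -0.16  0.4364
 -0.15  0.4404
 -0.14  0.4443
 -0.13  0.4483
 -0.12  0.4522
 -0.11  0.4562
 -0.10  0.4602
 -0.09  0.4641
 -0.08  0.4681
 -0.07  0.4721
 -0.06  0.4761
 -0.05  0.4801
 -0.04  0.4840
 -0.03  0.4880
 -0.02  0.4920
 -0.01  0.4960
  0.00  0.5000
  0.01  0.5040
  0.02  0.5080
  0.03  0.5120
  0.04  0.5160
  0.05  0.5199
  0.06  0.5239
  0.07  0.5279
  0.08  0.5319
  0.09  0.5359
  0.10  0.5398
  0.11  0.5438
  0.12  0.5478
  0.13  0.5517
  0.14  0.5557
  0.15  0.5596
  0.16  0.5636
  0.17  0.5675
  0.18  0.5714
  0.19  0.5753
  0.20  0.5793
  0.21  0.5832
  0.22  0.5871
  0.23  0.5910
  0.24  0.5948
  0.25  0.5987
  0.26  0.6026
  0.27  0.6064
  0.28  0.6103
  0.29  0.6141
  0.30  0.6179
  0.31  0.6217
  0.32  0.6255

$32.59

T = 2;  σ√T = 0.4101
d₁ = [ln(180/220) + (0.085 + ½·0.29²)·2] / (σ√T) = (-0.2007 + 0.2541) / 0.4101 = 0.1303 which rounds to 0.13
d₂ = 0.1303 − 0.4101 = -0.2798 which rounds to -0.28
exp(−rT) = exp(−0.085·2) = 0.8437
P = 220·0.8437·N(0.28) − 180·N(-0.13) = 220·0.8437·0.6103 − 180·0.4483 = 113.2802 − 80.6940 = 32.5862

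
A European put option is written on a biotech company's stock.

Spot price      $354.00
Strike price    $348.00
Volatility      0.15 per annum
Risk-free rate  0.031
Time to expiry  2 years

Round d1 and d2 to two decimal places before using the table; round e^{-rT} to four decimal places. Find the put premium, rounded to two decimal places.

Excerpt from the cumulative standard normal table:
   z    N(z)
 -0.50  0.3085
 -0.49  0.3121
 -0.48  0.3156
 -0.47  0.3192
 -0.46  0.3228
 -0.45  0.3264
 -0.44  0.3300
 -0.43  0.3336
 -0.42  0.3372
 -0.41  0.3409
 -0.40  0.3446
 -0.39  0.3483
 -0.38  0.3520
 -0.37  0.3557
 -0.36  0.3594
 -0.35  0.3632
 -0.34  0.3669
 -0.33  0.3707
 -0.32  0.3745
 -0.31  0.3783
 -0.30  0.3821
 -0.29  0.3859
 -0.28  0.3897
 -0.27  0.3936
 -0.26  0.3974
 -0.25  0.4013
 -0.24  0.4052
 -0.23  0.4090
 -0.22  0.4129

$17.02

T = 2;  σ√T = 0.2121
d₁ = [ln(354/348) + (0.031 + 0.15²/2)·2] / 0.2121 = [0.0171 + 0.0845] / 0.2121 = 0.4789 ≈ 0.48
d₂ = d₁ − σ√T = 0.4789 − 0.2121 = 0.2668 ≈ 0.27
e^(−rT) = e^(−0.031·2) = 0.9399
P = 348·0.9399·N(-0.27) − 354·N(-0.48) = 348·0.9399·0.3936 − 354·0.3156 = 128.7407 − 111.7224 = 17.0183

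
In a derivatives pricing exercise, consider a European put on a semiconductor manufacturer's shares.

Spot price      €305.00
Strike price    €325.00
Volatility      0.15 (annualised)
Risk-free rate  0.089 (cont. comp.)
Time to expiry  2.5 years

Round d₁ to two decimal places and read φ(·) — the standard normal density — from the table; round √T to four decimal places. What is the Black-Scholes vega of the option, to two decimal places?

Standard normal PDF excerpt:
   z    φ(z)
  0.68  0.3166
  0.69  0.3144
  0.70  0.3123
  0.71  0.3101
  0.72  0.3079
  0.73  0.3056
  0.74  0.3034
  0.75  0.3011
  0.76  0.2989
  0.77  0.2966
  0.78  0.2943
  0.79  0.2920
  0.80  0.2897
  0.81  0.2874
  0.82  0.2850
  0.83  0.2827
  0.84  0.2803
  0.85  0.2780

σ√T = 0.15 × 1.5811 = 0.2372
d₁ = [ln(305/325) + (0.089 + ½·0.15²)·2.5] / (σ√T) = (-0.0635 + 0.2506) / 0.2372 = 0.7889 ≈ 0.79
√T = √2.5 = 1.5811
φ(d₁) = φ(0.79) = 0.2920
vega = S·φ(d₁)·√T = 305·0.2920·1.5811 = 140.8128
(Vega is the same for a European call and put with the same parameters.)

140.81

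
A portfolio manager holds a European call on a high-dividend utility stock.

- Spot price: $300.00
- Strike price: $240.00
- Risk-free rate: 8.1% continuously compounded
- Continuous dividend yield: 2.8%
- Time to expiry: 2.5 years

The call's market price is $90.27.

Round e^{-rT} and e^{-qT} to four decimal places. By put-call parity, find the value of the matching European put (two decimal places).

$6.56

exp(−qT) = exp(−0.028·2.5) = 0.9324;  exp(−rT) = exp(−0.081·2.5) = 0.8167
Put-call parity: C − P = S·e^(−qT) − K·e^(−rT) = 300·0.9324 − 240·0.8167 = 279.7200 − 196.0080 = 83.7120
P = C − (C − P) = 90.27 − (83.7120) = 6.5580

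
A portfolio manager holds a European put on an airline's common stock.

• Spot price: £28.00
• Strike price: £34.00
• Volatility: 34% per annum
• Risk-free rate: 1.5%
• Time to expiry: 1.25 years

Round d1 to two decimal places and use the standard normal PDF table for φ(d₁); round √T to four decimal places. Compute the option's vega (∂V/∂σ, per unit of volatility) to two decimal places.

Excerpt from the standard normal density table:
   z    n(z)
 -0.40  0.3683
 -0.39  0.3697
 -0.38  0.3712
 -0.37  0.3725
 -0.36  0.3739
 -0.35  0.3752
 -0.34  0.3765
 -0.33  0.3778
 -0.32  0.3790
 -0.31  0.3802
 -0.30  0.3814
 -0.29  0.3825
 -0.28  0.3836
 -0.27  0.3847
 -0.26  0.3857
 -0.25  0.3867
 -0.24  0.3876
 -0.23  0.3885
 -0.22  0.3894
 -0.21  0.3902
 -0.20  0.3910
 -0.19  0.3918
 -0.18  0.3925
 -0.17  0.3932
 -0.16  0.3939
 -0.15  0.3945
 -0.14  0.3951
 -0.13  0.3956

σ√T = 0.34 × 1.1180 = 0.3801
d₁ = [ln(28/34) + (0.015 + ½·0.34²)·1.25] / (σ√T) = (-0.1942 + 0.0910) / 0.3801 = -0.2714 which rounds to -0.27
√T = √1.25 = 1.1180
φ(d₁) = φ(-0.27) = 0.3847
vega = S·φ(d₁)·√T = 28·0.3847·1.1180 = 12.0426

12.04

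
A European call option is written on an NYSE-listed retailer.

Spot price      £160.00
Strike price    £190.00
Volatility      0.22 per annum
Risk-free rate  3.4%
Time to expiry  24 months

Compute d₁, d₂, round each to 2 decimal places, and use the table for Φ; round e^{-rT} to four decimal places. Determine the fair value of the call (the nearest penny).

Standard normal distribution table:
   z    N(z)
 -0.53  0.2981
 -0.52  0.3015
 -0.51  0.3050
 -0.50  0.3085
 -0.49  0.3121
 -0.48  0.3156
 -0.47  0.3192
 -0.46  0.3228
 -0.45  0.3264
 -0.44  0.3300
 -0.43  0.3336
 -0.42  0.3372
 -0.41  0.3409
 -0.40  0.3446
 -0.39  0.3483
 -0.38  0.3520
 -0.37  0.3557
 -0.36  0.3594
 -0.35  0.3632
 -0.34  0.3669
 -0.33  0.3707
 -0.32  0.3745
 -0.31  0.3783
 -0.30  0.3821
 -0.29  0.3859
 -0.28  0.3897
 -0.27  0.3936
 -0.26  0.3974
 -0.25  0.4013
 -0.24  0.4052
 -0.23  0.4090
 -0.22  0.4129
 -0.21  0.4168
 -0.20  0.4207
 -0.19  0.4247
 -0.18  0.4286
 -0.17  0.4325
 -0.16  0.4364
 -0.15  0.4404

£13.17

T = 2;  σ√T = 0.3111
ln(S/K) + (r + σ²/2)T = ln(160/190) + (0.034 + 0.22²/2)·2 = -0.1719 + 0.1164 = -0.0555
d₁ = -0.0555 / 0.3111 = -0.1782 → -0.18
d₂ = d₁ − σ√T = -0.1782 − 0.3111 = -0.4894 → -0.49
e^(−rT) = e^(−0.034·2) = 0.9343
N(d₁) = N(-0.18) = 0.4286;  N(d₂) = N(-0.49) = 0.3121
C = 160·0.4286 − 190·0.9343·0.3121 = 68.5760 − 55.4031 = 13.1729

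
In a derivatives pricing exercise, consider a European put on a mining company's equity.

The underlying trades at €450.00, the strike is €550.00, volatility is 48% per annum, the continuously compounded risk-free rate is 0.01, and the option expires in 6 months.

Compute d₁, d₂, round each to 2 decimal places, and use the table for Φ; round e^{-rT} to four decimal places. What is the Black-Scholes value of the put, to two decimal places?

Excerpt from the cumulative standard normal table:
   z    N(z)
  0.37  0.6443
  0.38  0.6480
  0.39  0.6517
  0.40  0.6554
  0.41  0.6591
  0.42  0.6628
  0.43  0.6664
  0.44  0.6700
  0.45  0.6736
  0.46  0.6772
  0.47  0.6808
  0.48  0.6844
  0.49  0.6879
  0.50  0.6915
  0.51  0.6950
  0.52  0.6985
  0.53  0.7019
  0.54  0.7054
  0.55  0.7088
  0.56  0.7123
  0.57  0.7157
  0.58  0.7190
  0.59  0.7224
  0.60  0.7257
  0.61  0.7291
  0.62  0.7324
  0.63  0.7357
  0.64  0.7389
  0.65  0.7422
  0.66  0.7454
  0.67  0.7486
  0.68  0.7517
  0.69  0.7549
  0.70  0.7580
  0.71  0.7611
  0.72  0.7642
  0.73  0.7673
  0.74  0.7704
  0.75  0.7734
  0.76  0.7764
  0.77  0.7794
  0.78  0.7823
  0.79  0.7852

σ√T = 0.48 × 0.7071 = 0.3394
d₁ = [ln(450/550) + (0.01 + 0.48²/2)·0.5] / 0.3394 = [-0.2007 + 0.0626] / 0.3394 = -0.4068 ⇒ -0.41
d₂ = d₁ − σ√T = -0.4068 − 0.3394 = -0.7462 ⇒ -0.75
exp(−rT) = exp(−0.01·0.5) = 0.9950
N(−d₂) = N(0.75) = 0.7734;  N(−d₁) = N(0.41) = 0.6591
P = 550·0.9950·0.7734 − 450·0.6591 = 423.2432 − 296.5950 = 126.6481

€126.65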